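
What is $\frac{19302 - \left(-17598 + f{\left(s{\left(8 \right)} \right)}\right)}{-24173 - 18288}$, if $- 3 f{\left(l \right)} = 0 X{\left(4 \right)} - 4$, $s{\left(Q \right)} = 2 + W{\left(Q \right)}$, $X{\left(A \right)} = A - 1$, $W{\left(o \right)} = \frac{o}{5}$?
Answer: $- \frac{110696}{127383} \approx -0.869$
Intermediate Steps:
$W{\left(o \right)} = \frac{o}{5}$ ($W{\left(o \right)} = o \frac{1}{5} = \frac{o}{5}$)
$X{\left(A \right)} = -1 + A$ ($X{\left(A \right)} = A - 1 = -1 + A$)
$s{\left(Q \right)} = 2 + \frac{Q}{5}$
$f{\left(l \right)} = \frac{4}{3}$ ($f{\left(l \right)} = - \frac{0 \left(-1 + 4\right) - 4}{3} = - \frac{0 \cdot 3 - 4}{3} = - \frac{0 - 4}{3} = \left(- \frac{1}{3}\right) \left(-4\right) = \frac{4}{3}$)
$\frac{19302 - \left(-17598 + f{\left(s{\left(8 \right)} \right)}\right)}{-24173 - 18288} = \frac{19302 + \left(17598 - \frac{4}{3}\right)}{-24173 - 18288} = \frac{19302 + \left(17598 - \frac{4}{3}\right)}{-42461} = \left(19302 + \frac{52790}{3}\right) \left(- \frac{1}{42461}\right) = \frac{110696}{3} \left(- \frac{1}{42461}\right) = - \frac{110696}{127383}$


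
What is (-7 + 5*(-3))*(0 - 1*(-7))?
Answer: -154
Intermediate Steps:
(-7 + 5*(-3))*(0 - 1*(-7)) = (-7 - 15)*(0 + 7) = -22*7 = -154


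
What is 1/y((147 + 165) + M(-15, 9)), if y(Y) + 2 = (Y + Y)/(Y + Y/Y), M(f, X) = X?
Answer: -161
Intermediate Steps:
y(Y) = -2 + 2*Y/(1 + Y) (y(Y) = -2 + (Y + Y)/(Y + Y/Y) = -2 + (2*Y)/(Y + 1) = -2 + (2*Y)/(1 + Y) = -2 + 2*Y/(1 + Y))
1/y((147 + 165) + M(-15, 9)) = 1/(-2/(1 + ((147 + 165) + 9))) = 1/(-2/(1 + (312 + 9))) = 1/(-2/(1 + 321)) = 1/(-2/322) = 1/(-2*1/322) = 1/(-1/161) = -161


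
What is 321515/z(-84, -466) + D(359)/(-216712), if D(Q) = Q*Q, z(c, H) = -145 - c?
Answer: -69684020421/13219432 ≈ -5271.3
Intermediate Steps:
D(Q) = Q²
321515/z(-84, -466) + D(359)/(-216712) = 321515/(-145 - 1*(-84)) + 359²/(-216712) = 321515/(-145 + 84) + 128881*(-1/216712) = 321515/(-61) - 128881/216712 = 321515*(-1/61) - 128881/216712 = -321515/61 - 128881/216712 = -69684020421/13219432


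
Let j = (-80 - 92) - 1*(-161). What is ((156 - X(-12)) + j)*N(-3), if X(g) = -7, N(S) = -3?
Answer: -456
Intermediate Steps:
j = -11 (j = -172 + 161 = -11)
((156 - X(-12)) + j)*N(-3) = ((156 - 1*(-7)) - 11)*(-3) = ((156 + 7) - 11)*(-3) = (163 - 11)*(-3) = 152*(-3) = -456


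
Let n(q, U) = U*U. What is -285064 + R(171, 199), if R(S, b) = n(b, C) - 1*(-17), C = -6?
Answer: -285011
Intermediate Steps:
n(q, U) = U²
R(S, b) = 53 (R(S, b) = (-6)² - 1*(-17) = 36 + 17 = 53)
-285064 + R(171, 199) = -285064 + 53 = -285011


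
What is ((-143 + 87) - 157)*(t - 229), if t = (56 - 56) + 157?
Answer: 15336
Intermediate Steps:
t = 157 (t = 0 + 157 = 157)
((-143 + 87) - 157)*(t - 229) = ((-143 + 87) - 157)*(157 - 229) = (-56 - 157)*(-72) = -213*(-72) = 15336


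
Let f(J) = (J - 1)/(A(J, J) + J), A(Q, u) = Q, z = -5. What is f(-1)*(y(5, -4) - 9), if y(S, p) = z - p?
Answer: -10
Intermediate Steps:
f(J) = (-1 + J)/(2*J) (f(J) = (J - 1)/(J + J) = (-1 + J)/((2*J)) = (-1 + J)*(1/(2*J)) = (-1 + J)/(2*J))
y(S, p) = -5 - p
f(-1)*(y(5, -4) - 9) = ((½)*(-1 - 1)/(-1))*((-5 - 1*(-4)) - 9) = ((½)*(-1)*(-2))*((-5 + 4) - 9) = 1*(-1 - 9) = 1*(-10) = -10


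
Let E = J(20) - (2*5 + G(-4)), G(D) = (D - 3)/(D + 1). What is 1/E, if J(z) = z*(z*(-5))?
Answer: -3/6037 ≈ -0.00049694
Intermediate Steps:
G(D) = (-3 + D)/(1 + D)
J(z) = -5*z² (J(z) = z*(-5*z) = -5*z²)
E = -6037/3 (E = -5*20² - (2*5 + (-3 - 4)/(1 - 4)) = -5*400 - (10 - 7/(-3)) = -2000 - (10 - ⅓*(-7)) = -2000 - (10 + 7/3) = -2000 - 1*37/3 = -2000 - 37/3 = -6037/3 ≈ -2012.3)
1/E = 1/(-6037/3) = -3/6037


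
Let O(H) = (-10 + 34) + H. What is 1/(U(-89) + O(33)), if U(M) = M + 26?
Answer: -⅙ ≈ -0.16667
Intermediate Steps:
O(H) = 24 + H
U(M) = 26 + M
1/(U(-89) + O(33)) = 1/((26 - 89) + (24 + 33)) = 1/(-63 + 57) = 1/(-6) = -⅙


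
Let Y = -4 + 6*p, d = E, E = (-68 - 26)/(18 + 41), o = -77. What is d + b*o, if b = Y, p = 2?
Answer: -36438/59 ≈ -617.59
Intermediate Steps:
E = -94/59 ≈ -1.5932
d = -94/59 ≈ -1.5932
Y = 8 (Y = -4 + 6*2 = -4 + 12 = 8)
b = 8
d + b*o = -94/59 + 8*(-77) = -94/59 - 616 = -36438/59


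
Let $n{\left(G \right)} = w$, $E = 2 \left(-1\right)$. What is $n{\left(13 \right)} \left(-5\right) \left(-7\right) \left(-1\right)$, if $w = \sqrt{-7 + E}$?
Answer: $- 105 i \approx - 105.0 i$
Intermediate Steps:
$E = -2$
$w = 3 i$ ($w = \sqrt{-7 - 2} = \sqrt{-9} = 3 i \approx 3.0 i$)
$n{\left(G \right)} = 3 i$
$n{\left(13 \right)} \left(-5\right) \left(-7\right) \left(-1\right) = 3 i \left(-5\right) \left(-7\right) \left(-1\right) = 3 i 35 \left(-1\right) = 3 i \left(-35\right) = - 105 i$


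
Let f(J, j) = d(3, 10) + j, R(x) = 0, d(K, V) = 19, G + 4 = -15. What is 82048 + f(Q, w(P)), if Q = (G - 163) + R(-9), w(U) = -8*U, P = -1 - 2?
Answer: 82091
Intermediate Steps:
G = -19 (G = -4 - 15 = -19)
P = -3
Q = -182 (Q = (-19 - 163) + 0 = -182 + 0 = -182)
f(J, j) = 19 + j
82048 + f(Q, w(P)) = 82048 + (19 - 8*(-3)) = 82048 + (19 + 24) = 82048 + 43 = 82091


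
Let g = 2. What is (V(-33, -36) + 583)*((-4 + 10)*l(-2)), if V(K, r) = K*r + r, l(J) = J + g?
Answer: 0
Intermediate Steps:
l(J) = 2 + J (l(J) = J + 2 = 2 + J)
V(K, r) = r + K*r
(V(-33, -36) + 583)*((-4 + 10)*l(-2)) = (-36*(1 - 33) + 583)*((-4 + 10)*(2 - 2)) = (-36*(-32) + 583)*(6*0) = (1152 + 583)*0 = 1735*0 = 0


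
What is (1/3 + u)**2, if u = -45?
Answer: 17956/9 ≈ 1995.1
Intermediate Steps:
(1/3 + u)**2 = (1/3 - 45)**2 = (-134/3)**2 = 17956/9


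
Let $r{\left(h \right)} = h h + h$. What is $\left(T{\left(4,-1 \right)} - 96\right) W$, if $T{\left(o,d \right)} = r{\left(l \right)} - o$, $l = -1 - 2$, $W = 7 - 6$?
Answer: $-94$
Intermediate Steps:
$W = 1$ ($W = 7 - 6 = 1$)
$l = -3$
$r{\left(h \right)} = h + h^{2}$ ($r{\left(h \right)} = h^{2} + h = h + h^{2}$)
$T{\left(o,d \right)} = 6 - o$ ($T{\left(o,d \right)} = - 3 \left(1 - 3\right) - o = \left(-3\right) \left(-2\right) - o = 6 - o$)
$\left(T{\left(4,-1 \right)} - 96\right) W = \left(\left(6 - 4\right) - 96\right) 1 = \left(2 - 96\right) 1 = \left(-94\right) 1 = -94$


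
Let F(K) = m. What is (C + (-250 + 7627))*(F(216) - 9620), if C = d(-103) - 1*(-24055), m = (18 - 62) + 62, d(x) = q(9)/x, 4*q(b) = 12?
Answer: -31086407786/103 ≈ -3.0181e+8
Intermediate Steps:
q(b) = 3 (q(b) = (¼)*12 = 3)
d(x) = 3/x
m = 18 (m = -44 + 62 = 18)
F(K) = 18
C = 2477662/103 (C = 3/(-103) - 1*(-24055) = 3*(-1/103) + 24055 = -3/103 + 24055 = 2477662/103 ≈ 24055.)
(C + (-250 + 7627))*(F(216) - 9620) = (2477662/103 + (-250 + 7627))*(18 - 9620) = (2477662/103 + 7377)*(-9602) = (3237493/103)*(-9602) = -31086407786/103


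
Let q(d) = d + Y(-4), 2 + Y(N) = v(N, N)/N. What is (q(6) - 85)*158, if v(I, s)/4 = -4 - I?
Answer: -12798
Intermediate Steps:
v(I, s) = -16 - 4*I (v(I, s) = 4*(-4 - I) = -16 - 4*I)
Y(N) = -2 + (-16 - 4*N)/N
q(d) = -2 + d (q(d) = d + (-6 - 16/(-4)) = d + (-6 - 16*(-1/4)) = d + (-6 + 4) = d - 2 = -2 + d)
(q(6) - 85)*158 = ((-2 + 6) - 85)*158 = (4 - 85)*158 = -81*158 = -12798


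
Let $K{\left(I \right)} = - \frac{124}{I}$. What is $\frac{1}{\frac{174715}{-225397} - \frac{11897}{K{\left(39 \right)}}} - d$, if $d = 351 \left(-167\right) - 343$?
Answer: $\frac{6164781663354588}{104558711591} \approx 58960.0$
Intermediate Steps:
$d = -58960$ ($d = -58617 - 343 = -58960$)
$\frac{1}{\frac{174715}{-225397} - \frac{11897}{K{\left(39 \right)}}} - d = \frac{1}{\frac{174715}{-225397} - \frac{11897}{\left(-124\right) \frac{1}{39}}} - -58960 = \frac{1}{174715 \left(- \frac{1}{225397}\right) - \frac{11897}{\left(-124\right) \frac{1}{39}}} + 58960 = \frac{1}{- \frac{174715}{225397} - \frac{11897}{- \frac{124}{39}}} + 58960 = \frac{1}{- \frac{174715}{225397} - - \frac{463983}{124}} + 58960 = \frac{1}{- \frac{174715}{225397} + \frac{463983}{124}} + 58960 = \frac{1}{\frac{104558711591}{27949228}} + 58960 = \frac{27949228}{104558711591} + 58960 = \frac{6164781663354588}{104558711591}$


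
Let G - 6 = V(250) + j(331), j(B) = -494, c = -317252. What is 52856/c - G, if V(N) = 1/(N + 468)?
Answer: 27780439227/56946734 ≈ 487.83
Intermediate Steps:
V(N) = 1/(468 + N)
G = -350383/718 (G = 6 + (1/(468 + 250) - 494) = 6 + (1/718 - 494) = 6 - 354691/718 = -350383/718 ≈ -488.00)
52856/c - G = 52856/(-317252) - 1*(-350383/718) = 52856*(-1/317252) + 350383/718 = -13214/79313 + 350383/718 = 27780439227/56946734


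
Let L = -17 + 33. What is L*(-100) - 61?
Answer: -1661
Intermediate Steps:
L = 16
L*(-100) - 61 = 16*(-100) - 61 = -1600 - 61 = -1661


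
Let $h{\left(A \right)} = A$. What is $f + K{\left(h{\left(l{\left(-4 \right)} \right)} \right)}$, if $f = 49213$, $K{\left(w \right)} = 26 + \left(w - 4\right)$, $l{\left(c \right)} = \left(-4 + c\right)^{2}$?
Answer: $49299$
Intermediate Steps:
$K{\left(w \right)} = 22 + w$ ($K{\left(w \right)} = 26 + \left(-4 + w\right) = 22 + w$)
$f + K{\left(h{\left(l{\left(-4 \right)} \right)} \right)} = 49213 + \left(22 + \left(-4 - 4\right)^{2}\right) = 49213 + \left(22 + \left(-8\right)^{2}\right) = 49213 + \left(22 + 64\right) = 49213 + 86 = 49299$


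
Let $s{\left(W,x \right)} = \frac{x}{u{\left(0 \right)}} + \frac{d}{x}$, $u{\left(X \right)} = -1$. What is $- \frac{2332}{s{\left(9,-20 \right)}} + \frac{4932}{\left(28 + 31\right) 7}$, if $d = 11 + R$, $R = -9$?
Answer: $- \frac{8649692}{82187} \approx -105.24$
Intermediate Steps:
$d = 2$ ($d = 11 - 9 = 2$)
$s{\left(W,x \right)} = - x + \frac{2}{x}$ ($s{\left(W,x \right)} = \frac{x}{-1} + \frac{2}{x} = x \left(-1\right) + \frac{2}{x} = - x + \frac{2}{x}$)
$- \frac{2332}{s{\left(9,-20 \right)}} + \frac{4932}{\left(28 + 31\right) 7} = - \frac{2332}{\left(-1\right) \left(-20\right) + \frac{2}{-20}} + \frac{4932}{\left(28 + 31\right) 7} = - \frac{2332}{20 + 2 \left(- \frac{1}{20}\right)} + \frac{4932}{59 \cdot 7} = - \frac{2332}{20 - \frac{1}{10}} + \frac{4932}{413} = - \frac{2332}{\frac{199}{10}} + 4932 \cdot \frac{1}{413} = \left(-2332\right) \frac{10}{199} + \frac{4932}{413} = - \frac{23320}{199} + \frac{4932}{413} = - \frac{8649692}{82187}$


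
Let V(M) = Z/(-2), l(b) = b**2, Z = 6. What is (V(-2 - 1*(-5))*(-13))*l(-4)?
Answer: 624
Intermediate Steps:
V(M) = -3 (V(M) = 6/(-2) = 6*(-1/2) = -3)
(V(-2 - 1*(-5))*(-13))*l(-4) = -3*(-13)*(-4)**2 = 39*16 = 624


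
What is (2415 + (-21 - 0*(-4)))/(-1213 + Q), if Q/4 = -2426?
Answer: -266/1213 ≈ -0.21929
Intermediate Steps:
Q = -9704 (Q = 4*(-2426) = -9704)
(2415 + (-21 - 0*(-4)))/(-1213 + Q) = (2415 + (-21 - 0*(-4)))/(-1213 - 9704) = (2415 + (-21 - 2*0))/(-10917) = (2415 + (-21 + 0))*(-1/10917) = (2415 - 21)*(-1/10917) = 2394*(-1/10917) = -266/1213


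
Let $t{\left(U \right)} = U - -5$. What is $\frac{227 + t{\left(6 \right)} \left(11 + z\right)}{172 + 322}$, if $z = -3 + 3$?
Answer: $\frac{174}{247} \approx 0.70445$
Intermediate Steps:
$t{\left(U \right)} = 5 + U$ ($t{\left(U \right)} = U + 5 = 5 + U$)
$z = 0$
$\frac{227 + t{\left(6 \right)} \left(11 + z\right)}{172 + 322} = \frac{227 + \left(5 + 6\right) \left(11 + 0\right)}{172 + 322} = \frac{227 + 11 \cdot 11}{494} = \left(227 + 121\right) \frac{1}{494} = 348 \cdot \frac{1}{494} = \frac{174}{247}$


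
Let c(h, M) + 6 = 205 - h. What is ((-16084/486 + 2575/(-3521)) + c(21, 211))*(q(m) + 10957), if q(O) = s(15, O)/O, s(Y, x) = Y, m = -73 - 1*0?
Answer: 98665584818042/62459019 ≈ 1.5797e+6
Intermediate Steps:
m = -73 (m = -73 + 0 = -73)
c(h, M) = 199 - h (c(h, M) = -6 + (205 - h) = 199 - h)
q(O) = 15/O
((-16084/486 + 2575/(-3521)) + c(21, 211))*(q(m) + 10957) = ((-16084/486 + 2575/(-3521)) + (199 - 1*21))*(15/(-73) + 10957) = ((-16084*1/486 + 2575*(-1/3521)) + (199 - 21))*(15*(-1/73) + 10957) = ((-8042/243 - 2575/3521) + 178)*(-15/73 + 10957) = (-28941607/855603 + 178)*(799846/73) = (123355727/855603)*(799846/73) = 98665584818042/62459019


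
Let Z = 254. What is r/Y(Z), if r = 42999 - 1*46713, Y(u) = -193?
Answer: 3714/193 ≈ 19.244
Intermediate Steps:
r = -3714 (r = 42999 - 46713 = -3714)
r/Y(Z) = -3714/(-193) = -3714*(-1/193) = 3714/193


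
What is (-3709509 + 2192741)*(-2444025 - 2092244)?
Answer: 6880467658592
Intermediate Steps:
(-3709509 + 2192741)*(-2444025 - 2092244) = -1516768*(-4536269) = 6880467658592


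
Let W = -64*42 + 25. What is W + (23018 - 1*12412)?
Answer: 7943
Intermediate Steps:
W = -2663 (W = -2688 + 25 = -2663)
W + (23018 - 1*12412) = -2663 + (23018 - 1*12412) = -2663 + (23018 - 12412) = -2663 + 10606 = 7943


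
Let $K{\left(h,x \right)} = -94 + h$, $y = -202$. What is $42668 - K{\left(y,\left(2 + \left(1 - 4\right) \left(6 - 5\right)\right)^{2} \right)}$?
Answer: $42964$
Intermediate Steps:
$42668 - K{\left(y,\left(2 + \left(1 - 4\right) \left(6 - 5\right)\right)^{2} \right)} = 42668 - \left(-94 - 202\right) = 42668 - -296 = 42668 + 296 = 42964$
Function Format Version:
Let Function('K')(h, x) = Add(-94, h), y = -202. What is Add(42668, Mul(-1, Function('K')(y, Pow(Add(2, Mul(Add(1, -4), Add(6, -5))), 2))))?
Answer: 42964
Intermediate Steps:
Add(42668, Mul(-1, Function('K')(y, Pow(Add(2, Mul(Add(1, -4), Add(6, -5))), 2)))) = Add(42668, Mul(-1, Add(-94, -202))) = Add(42668, Mul(-1, -296)) = Add(42668, 296) = 42964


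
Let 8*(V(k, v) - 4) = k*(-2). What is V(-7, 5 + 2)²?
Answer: 529/16 ≈ 33.063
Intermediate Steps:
V(k, v) = 4 - k/4 (V(k, v) = 4 + (k*(-2))/8 = 4 + (-2*k)/8 = 4 - k/4)
V(-7, 5 + 2)² = (4 - ¼*(-7))² = (4 + 7/4)² = (23/4)² = 529/16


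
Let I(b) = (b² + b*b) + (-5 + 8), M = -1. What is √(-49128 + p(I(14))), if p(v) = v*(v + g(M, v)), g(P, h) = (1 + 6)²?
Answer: 6*√3507 ≈ 355.32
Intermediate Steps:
g(P, h) = 49 (g(P, h) = 7² = 49)
I(b) = 3 + 2*b² (I(b) = (b² + b²) + 3 = 2*b² + 3 = 3 + 2*b²)
p(v) = v*(49 + v) (p(v) = v*(v + 49) = v*(49 + v))
√(-49128 + p(I(14))) = √(-49128 + (3 + 2*14²)*(49 + (3 + 2*14²))) = √(-49128 + (3 + 2*196)*(49 + (3 + 2*196))) = √(-49128 + (3 + 392)*(49 + (3 + 392))) = √(-49128 + 395*(49 + 395)) = √(-49128 + 395*444) = √(-49128 + 175380) = √126252 = 6*√3507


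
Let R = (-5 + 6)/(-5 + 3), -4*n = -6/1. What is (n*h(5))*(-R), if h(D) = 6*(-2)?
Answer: -9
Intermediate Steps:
h(D) = -12
n = 3/2 (n = -(-3)/(2*1) = -(-3)/2 = -1/4*(-6) = 3/2 ≈ 1.5000)
R = -1/2 (R = 1/(-2) = 1*(-1/2) = -1/2 ≈ -0.50000)
(n*h(5))*(-R) = ((3/2)*(-12))*(-1*(-1/2)) = -18*1/2 = -9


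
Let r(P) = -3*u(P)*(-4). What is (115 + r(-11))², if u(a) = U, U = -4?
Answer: 4489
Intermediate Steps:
u(a) = -4
r(P) = -48 (r(P) = -3*(-4)*(-4) = 12*(-4) = -48)
(115 + r(-11))² = (115 - 48)² = 67² = 4489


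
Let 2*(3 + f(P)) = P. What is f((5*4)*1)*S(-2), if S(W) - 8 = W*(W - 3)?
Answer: 126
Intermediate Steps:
S(W) = 8 + W*(-3 + W) (S(W) = 8 + W*(W - 3) = 8 + W*(-3 + W))
f(P) = -3 + P/2
f((5*4)*1)*S(-2) = (-3 + ((5*4)*1)/2)*(8 + (-2)² - 3*(-2)) = (-3 + (20*1)/2)*(8 + 4 + 6) = (-3 + (½)*20)*18 = (-3 + 10)*18 = 7*18 = 126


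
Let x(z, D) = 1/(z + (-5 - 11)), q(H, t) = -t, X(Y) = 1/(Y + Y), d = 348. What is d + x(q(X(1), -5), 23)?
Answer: 3827/11 ≈ 347.91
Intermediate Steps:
X(Y) = 1/(2*Y)
x(z, D) = 1/(-16 + z) (x(z, D) = 1/(z - 16) = 1/(-16 + z))
d + x(q(X(1), -5), 23) = 348 + 1/(-16 - 1*(-5)) = 348 + 1/(-16 + 5) = 348 + 1/(-11) = 348 - 1/11 = 3827/11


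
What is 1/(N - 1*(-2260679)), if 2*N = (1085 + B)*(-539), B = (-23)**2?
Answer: 1/1825706 ≈ 5.4773e-7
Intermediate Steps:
B = 529
N = -434973 (N = ((1085 + 529)*(-539))/2 = (1614*(-539))/2 = (1/2)*(-869946) = -434973)
1/(N - 1*(-2260679)) = 1/(-434973 - 1*(-2260679)) = 1/(-434973 + 2260679) = 1/1825706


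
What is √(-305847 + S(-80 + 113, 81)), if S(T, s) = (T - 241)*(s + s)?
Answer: 3*I*√37727 ≈ 582.7*I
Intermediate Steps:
S(T, s) = 2*s*(-241 + T) (S(T, s) = (-241 + T)*(2*s) = 2*s*(-241 + T))
√(-305847 + S(-80 + 113, 81)) = √(-305847 + 2*81*(-241 + (-80 + 113))) = √(-305847 + 2*81*(-241 + 33)) = √(-305847 + 2*81*(-208)) = √(-305847 - 33696) = √(-339543) = 3*I*√37727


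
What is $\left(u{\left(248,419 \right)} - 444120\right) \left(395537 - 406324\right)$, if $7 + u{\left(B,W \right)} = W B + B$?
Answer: $3667224029$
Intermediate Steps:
$u{\left(B,W \right)} = -7 + B + B W$ ($u{\left(B,W \right)} = -7 + \left(W B + B\right) = -7 + \left(B W + B\right) = -7 + \left(B + B W\right) = -7 + B + B W$)
$\left(u{\left(248,419 \right)} - 444120\right) \left(395537 - 406324\right) = \left(\left(-7 + 248 + 248 \cdot 419\right) - 444120\right) \left(395537 - 406324\right) = \left(\left(-7 + 248 + 103912\right) - 444120\right) \left(-10787\right) = \left(104153 - 444120\right) \left(-10787\right) = \left(-339967\right) \left(-10787\right) = 3667224029$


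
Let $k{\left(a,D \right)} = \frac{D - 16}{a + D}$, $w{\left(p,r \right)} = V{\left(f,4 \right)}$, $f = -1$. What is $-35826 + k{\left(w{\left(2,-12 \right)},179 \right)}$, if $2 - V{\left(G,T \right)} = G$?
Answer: $- \frac{6520169}{182} \approx -35825.0$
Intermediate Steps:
$V{\left(G,T \right)} = 2 - G$
$w{\left(p,r \right)} = 3$ ($w{\left(p,r \right)} = 2 - -1 = 2 + 1 = 3$)
$k{\left(a,D \right)} = \frac{-16 + D}{D + a}$
$-35826 + k{\left(w{\left(2,-12 \right)},179 \right)} = -35826 + \frac{-16 + 179}{179 + 3} = -35826 + \frac{1}{182} \cdot 163 = -35826 + \frac{163}{182} = - \frac{6520169}{182}$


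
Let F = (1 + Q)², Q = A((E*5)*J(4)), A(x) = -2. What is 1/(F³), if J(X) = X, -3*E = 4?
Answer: 1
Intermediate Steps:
E = -4/3 (E = -⅓*4 = -4/3 ≈ -1.3333)
Q = -2
F = 1 (F = (1 - 2)² = (-1)² = 1)
1/(F³) = 1/(1³) = 1/1 = 1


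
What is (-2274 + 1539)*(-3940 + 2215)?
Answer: 1267875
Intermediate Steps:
(-2274 + 1539)*(-3940 + 2215) = -735*(-1725) = 1267875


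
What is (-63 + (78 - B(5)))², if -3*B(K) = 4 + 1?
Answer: 2500/9 ≈ 277.78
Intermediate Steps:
B(K) = -5/3 (B(K) = -(4 + 1)/3 = -⅓*5 = -5/3)
(-63 + (78 - B(5)))² = (-63 + (78 - 1*(-5/3)))² = (-63 + (78 + 5/3))² = (-63 + 239/3)² = (50/3)² = 2500/9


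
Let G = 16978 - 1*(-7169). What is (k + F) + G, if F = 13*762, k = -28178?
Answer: 5875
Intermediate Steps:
F = 9906
G = 24147 (G = 16978 + 7169 = 24147)
(k + F) + G = (-28178 + 9906) + 24147 = -18272 + 24147 = 5875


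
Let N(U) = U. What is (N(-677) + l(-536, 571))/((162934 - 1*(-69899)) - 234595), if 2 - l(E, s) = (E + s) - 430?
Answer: 140/881 ≈ 0.15891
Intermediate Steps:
l(E, s) = 432 - E - s (l(E, s) = 2 - ((E + s) - 430) = 2 - (-430 + E + s) = 2 + (430 - E - s) = 432 - E - s)
(N(-677) + l(-536, 571))/((162934 - 1*(-69899)) - 234595) = (-677 + (432 - 1*(-536) - 1*571))/((162934 - 1*(-69899)) - 234595) = (-677 + (432 + 536 - 571))/((162934 + 69899) - 234595) = (-677 + 397)/(232833 - 234595) = -280/(-1762) = -280*(-1/1762) = 140/881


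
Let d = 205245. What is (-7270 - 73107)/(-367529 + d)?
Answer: 80377/162284 ≈ 0.49529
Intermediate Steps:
(-7270 - 73107)/(-367529 + d) = (-7270 - 73107)/(-367529 + 205245) = -80377/(-162284) = -80377*(-1/162284) = 80377/162284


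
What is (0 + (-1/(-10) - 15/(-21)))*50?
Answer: 285/7 ≈ 40.714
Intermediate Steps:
(0 + (-1/(-10) - 15/(-21)))*50 = (0 + (-1*(-1/10) - 15*(-1/21)))*50 = (0 + (1/10 + 5/7))*50 = (0 + 57/70)*50 = (57/70)*50 = 285/7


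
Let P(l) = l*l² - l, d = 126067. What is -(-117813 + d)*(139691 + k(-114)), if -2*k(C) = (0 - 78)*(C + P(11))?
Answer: -1541228150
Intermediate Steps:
P(l) = l³ - l
k(C) = 51480 + 39*C (k(C) = -(0 - 78)*(C + (11³ - 1*11))/2 = -(-39)*(C + (1331 - 11)) = -(-39)*(C + 1320) = -(-39)*(1320 + C) = -(-102960 - 78*C)/2 = 51480 + 39*C)
-(-117813 + d)*(139691 + k(-114)) = -(-117813 + 126067)*(139691 + (51480 + 39*(-114))) = -8254*(139691 + (51480 - 4446)) = -8254*(139691 + 47034) = -8254*186725 = -1541228150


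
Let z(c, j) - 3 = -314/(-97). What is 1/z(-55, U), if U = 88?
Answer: 97/605 ≈ 0.16033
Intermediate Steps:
z(c, j) = 605/97 (z(c, j) = 3 - 314/(-97) = 3 - 314*(-1/97) = 3 + 314/97 = 605/97)
1/z(-55, U) = 1/(605/97) = 97/605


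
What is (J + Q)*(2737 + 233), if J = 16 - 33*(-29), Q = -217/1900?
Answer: 548999451/190 ≈ 2.8895e+6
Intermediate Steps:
Q = -217/1900 (Q = -217*1/1900 = -217/1900 ≈ -0.11421)
J = 973 (J = 16 + 957 = 973)
(J + Q)*(2737 + 233) = (973 - 217/1900)*(2737 + 233) = (1848483/1900)*2970 = 548999451/190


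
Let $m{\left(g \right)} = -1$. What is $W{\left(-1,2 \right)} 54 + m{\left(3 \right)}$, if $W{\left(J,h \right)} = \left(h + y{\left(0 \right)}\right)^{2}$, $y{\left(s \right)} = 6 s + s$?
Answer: $215$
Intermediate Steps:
$y{\left(s \right)} = 7 s$
$W{\left(J,h \right)} = h^{2}$ ($W{\left(J,h \right)} = \left(h + 7 \cdot 0\right)^{2} = \left(h + 0\right)^{2} = h^{2}$)
$W{\left(-1,2 \right)} 54 + m{\left(3 \right)} = 2^{2} \cdot 54 - 1 = 4 \cdot 54 - 1 = 216 - 1 = 215$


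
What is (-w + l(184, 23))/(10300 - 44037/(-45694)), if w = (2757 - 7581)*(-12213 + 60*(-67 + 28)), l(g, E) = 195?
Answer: -3207877678038/470692237 ≈ -6815.2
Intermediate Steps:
w = 70203672 (w = -4824*(-12213 + 60*(-39)) = -4824*(-12213 - 2340) = -4824*(-14553) = 70203672)
(-w + l(184, 23))/(10300 - 44037/(-45694)) = (-1*70203672 + 195)/(10300 - 44037/(-45694)) = (-70203672 + 195)/(10300 - 44037*(-1/45694)) = -70203477/(10300 + 44037/45694) = -70203477/470692237/45694 = -70203477*45694/470692237 = -3207877678038/470692237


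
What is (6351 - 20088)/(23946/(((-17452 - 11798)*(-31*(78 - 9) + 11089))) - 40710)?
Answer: 2426568750/7191207253 ≈ 0.33744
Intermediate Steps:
(6351 - 20088)/(23946/(((-17452 - 11798)*(-31*(78 - 9) + 11089))) - 40710) = -13737/(23946/((-29250*(-31*69 + 11089))) - 40710) = -13737/(23946/((-29250*(-2139 + 11089))) - 40710) = -13737/(23946/((-29250*8950)) - 40710) = -13737/(23946/(-261787500) - 40710) = -13737/(23946*(-1/261787500) - 40710) = -13737/(-307/3356250 - 40710) = -13737/(-136632937807/3356250) = -13737*(-3356250/136632937807) = 2426568750/7191207253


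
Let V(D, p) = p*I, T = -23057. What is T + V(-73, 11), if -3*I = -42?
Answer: -22903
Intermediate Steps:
I = 14 (I = -⅓*(-42) = 14)
V(D, p) = 14*p (V(D, p) = p*14 = 14*p)
T + V(-73, 11) = -23057 + 14*11 = -23057 + 154 = -22903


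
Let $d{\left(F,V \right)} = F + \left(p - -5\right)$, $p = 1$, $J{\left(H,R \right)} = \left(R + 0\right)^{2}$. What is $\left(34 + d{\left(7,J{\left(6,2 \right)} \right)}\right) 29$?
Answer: $1363$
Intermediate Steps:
$J{\left(H,R \right)} = R^{2}$
$d{\left(F,V \right)} = 6 + F$ ($d{\left(F,V \right)} = F + \left(1 - -5\right) = F + \left(1 + 5\right) = F + 6 = 6 + F$)
$\left(34 + d{\left(7,J{\left(6,2 \right)} \right)}\right) 29 = \left(34 + \left(6 + 7\right)\right) 29 = \left(34 + 13\right) 29 = 47 \cdot 29 = 1363$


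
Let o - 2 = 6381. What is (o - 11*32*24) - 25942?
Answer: -28007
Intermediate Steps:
o = 6383 (o = 2 + 6381 = 6383)
(o - 11*32*24) - 25942 = (6383 - 11*32*24) - 25942 = (6383 - 352*24) - 25942 = (6383 - 8448) - 25942 = -2065 - 25942 = -28007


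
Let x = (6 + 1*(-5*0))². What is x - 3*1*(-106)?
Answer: 354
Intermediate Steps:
x = 36 (x = (6 + 1*0)² = (6 + 0)² = 6² = 36)
x - 3*1*(-106) = 36 - 3*1*(-106) = 36 - 3*(-106) = 36 + 318 = 354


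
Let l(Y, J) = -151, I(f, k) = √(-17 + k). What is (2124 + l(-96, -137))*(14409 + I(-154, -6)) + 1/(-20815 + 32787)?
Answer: 340351473205/11972 + 1973*I*√23 ≈ 2.8429e+7 + 9462.2*I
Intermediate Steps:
(2124 + l(-96, -137))*(14409 + I(-154, -6)) + 1/(-20815 + 32787) = (2124 - 151)*(14409 + √(-17 - 6)) + 1/(-20815 + 32787) = 1973*(14409 + √(-23)) + 1/11972 = 1973*(14409 + I*√23) + 1/11972 = (28428957 + 1973*I*√23) + 1/11972 = 340351473205/11972 + 1973*I*√23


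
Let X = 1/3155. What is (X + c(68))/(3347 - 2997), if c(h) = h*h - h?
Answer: 14374181/1104250 ≈ 13.017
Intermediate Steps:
c(h) = h² - h
X = 1/3155 ≈ 0.00031696
(X + c(68))/(3347 - 2997) = (1/3155 + 68*(-1 + 68))/(3347 - 2997) = (1/3155 + 68*67)/350 = (1/3155 + 4556)*(1/350) = (14374181/3155)*(1/350) = 14374181/1104250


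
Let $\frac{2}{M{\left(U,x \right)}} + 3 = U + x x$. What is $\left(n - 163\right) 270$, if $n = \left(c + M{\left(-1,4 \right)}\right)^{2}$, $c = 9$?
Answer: $- \frac{42645}{2} \approx -21323.0$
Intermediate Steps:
$M{\left(U,x \right)} = \frac{2}{-3 + U + x^{2}}$ ($M{\left(U,x \right)} = \frac{2}{-3 + \left(U + x x\right)} = \frac{2}{-3 + \left(U + x^{2}\right)} = \frac{2}{-3 + U + x^{2}}$)
$n = \frac{3025}{36}$ ($n = \left(9 + \frac{2}{-3 - 1 + 4^{2}}\right)^{2} = \left(9 + \frac{2}{-3 - 1 + 16}\right)^{2} = \left(9 + \frac{2}{12}\right)^{2} = \left(9 + 2 \cdot \frac{1}{12}\right)^{2} = \left(9 + \frac{1}{6}\right)^{2} = \left(\frac{55}{6}\right)^{2} = \frac{3025}{36} \approx 84.028$)
$\left(n - 163\right) 270 = \left(\frac{3025}{36} - 163\right) 270 = \left(- \frac{2843}{36}\right) 270 = - \frac{42645}{2}$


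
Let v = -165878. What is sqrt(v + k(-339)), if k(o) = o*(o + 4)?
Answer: I*sqrt(52313) ≈ 228.72*I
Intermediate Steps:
k(o) = o*(4 + o)
sqrt(v + k(-339)) = sqrt(-165878 - 339*(4 - 339)) = sqrt(-165878 - 339*(-335)) = sqrt(-165878 + 113565) = sqrt(-52313) = I*sqrt(52313)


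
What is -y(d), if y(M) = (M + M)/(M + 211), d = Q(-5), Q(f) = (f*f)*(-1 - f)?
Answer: -200/311 ≈ -0.64309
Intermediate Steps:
Q(f) = f**2*(-1 - f)
d = 100 (d = (-5)**2*(-1 - 1*(-5)) = 25*(-1 + 5) = 25*4 = 100)
y(M) = 2*M/(211 + M) (y(M) = (2*M)/(211 + M) = 2*M/(211 + M))
-y(d) = -2*100/(211 + 100) = -2*100/311 = -1*200/311 = -200/311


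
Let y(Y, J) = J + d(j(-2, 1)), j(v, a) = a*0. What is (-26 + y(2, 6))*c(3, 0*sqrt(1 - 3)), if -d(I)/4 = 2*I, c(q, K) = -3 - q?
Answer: 120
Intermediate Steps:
j(v, a) = 0
d(I) = -8*I
y(Y, J) = J (y(Y, J) = J - 8*0 = J + 0 = J)
(-26 + y(2, 6))*c(3, 0*sqrt(1 - 3)) = (-26 + 6)*(-3 - 1*3) = -20*(-3 - 3) = -20*(-6) = 120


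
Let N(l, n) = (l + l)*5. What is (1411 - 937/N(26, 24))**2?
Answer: 133899641929/67600 ≈ 1.9808e+6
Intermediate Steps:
N(l, n) = 10*l (N(l, n) = (2*l)*5 = 10*l)
(1411 - 937/N(26, 24))**2 = (1411 - 937/(10*26))**2 = (1411 - 937/260)**2 = (365923/260)**2 = 133899641929/67600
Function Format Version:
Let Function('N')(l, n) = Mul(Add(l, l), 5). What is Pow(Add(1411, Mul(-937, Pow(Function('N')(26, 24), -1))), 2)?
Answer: Rational(133899641929, 67600) ≈ 1.9808e+6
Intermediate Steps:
Function('N')(l, n) = Mul(10, l) (Function('N')(l, n) = Mul(Mul(2, l), 5) = Mul(10, l))
Pow(Add(1411, Mul(-937, Pow(Function('N')(26, 24), -1))), 2) = Pow(Add(1411, Mul(-937, Pow(Mul(10, 26), -1))), 2) = Pow(Add(1411, Mul(-937, Pow(260, -1))), 2) = Pow(Add(1411, Mul(-937, Rational(1, 260))), 2) = Pow(Add(1411, Rational(-937, 260)), 2) = Pow(Rational(365923, 260), 2) = Rational(133899641929, 67600)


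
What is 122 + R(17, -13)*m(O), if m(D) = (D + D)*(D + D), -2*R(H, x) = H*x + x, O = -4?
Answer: 7610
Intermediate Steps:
R(H, x) = -x/2 - H*x/2 (R(H, x) = -(H*x + x)/2 = -(x + H*x)/2 = -x/2 - H*x/2)
m(D) = 4*D**2 (m(D) = (2*D)*(2*D) = 4*D**2)
122 + R(17, -13)*m(O) = 122 + (-1/2*(-13)*(1 + 17))*(4*(-4)**2) = 122 + (-1/2*(-13)*18)*(4*16) = 122 + 117*64 = 122 + 7488 = 7610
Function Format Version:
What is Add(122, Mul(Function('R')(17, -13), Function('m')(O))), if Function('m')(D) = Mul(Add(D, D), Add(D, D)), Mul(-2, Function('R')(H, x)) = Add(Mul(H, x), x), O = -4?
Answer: 7610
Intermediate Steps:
Function('R')(H, x) = Add(Mul(Rational(-1, 2), x), Mul(Rational(-1, 2), H, x)) (Function('R')(H, x) = Mul(Rational(-1, 2), Add(Mul(H, x), x)) = Mul(Rational(-1, 2), Add(x, Mul(H, x))) = Add(Mul(Rational(-1, 2), x), Mul(Rational(-1, 2), H, x)))
Function('m')(D) = Mul(4, Pow(D, 2)) (Function('m')(D) = Mul(Mul(2, D), Mul(2, D)) = Mul(4, Pow(D, 2)))
Add(122, Mul(Function('R')(17, -13), Function('m')(O))) = Add(122, Mul(Mul(Rational(-1, 2), -13, Add(1, 17)), Mul(4, Pow(-4, 2)))) = Add(122, Mul(Mul(Rational(-1, 2), -13, 18), Mul(4, 16))) = Add(122, Mul(117, 64)) = Add(122, 7488) = 7610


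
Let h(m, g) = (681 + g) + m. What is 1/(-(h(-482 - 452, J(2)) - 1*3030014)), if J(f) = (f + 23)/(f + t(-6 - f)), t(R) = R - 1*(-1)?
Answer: 1/3030272 ≈ 3.3000e-7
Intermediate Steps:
t(R) = 1 + R (t(R) = R + 1 = 1 + R)
J(f) = -23/5 - f/5 (J(f) = (f + 23)/(f + (1 + (-6 - f))) = (23 + f)/(f + (-5 - f)) = (23 + f)/(-5) = (23 + f)*(-1/5) = -23/5 - f/5)
h(m, g) = 681 + g + m
1/(-(h(-482 - 452, J(2)) - 1*3030014)) = 1/(-((681 + (-23/5 - 1/5*2) + (-482 - 452)) - 1*3030014)) = 1/(-((681 + (-23/5 - 2/5) - 934) - 3030014)) = 1/(-((681 - 5 - 934) - 3030014)) = 1/(-(-258 - 3030014)) = 1/(-1*(-3030272)) = 1/3030272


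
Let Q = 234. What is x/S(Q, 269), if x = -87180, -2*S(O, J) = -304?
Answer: -21795/38 ≈ -573.55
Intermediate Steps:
S(O, J) = 152 (S(O, J) = -½*(-304) = 152)
x/S(Q, 269) = -87180/152 = -87180*1/152 = -21795/38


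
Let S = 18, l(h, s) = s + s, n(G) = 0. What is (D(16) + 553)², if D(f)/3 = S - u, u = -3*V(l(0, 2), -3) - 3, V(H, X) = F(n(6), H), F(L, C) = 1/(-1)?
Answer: 368449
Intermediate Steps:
l(h, s) = 2*s
F(L, C) = -1
V(H, X) = -1
u = 0 (u = -3*(-1) - 3 = 3 - 3 = 0)
D(f) = 54 (D(f) = 3*(18 - 1*0) = 3*(18 + 0) = 3*18 = 54)
(D(16) + 553)² = (54 + 553)² = 607² = 368449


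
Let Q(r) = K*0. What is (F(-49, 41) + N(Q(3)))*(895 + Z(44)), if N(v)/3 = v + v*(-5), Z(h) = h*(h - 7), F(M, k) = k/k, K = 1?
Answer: 2523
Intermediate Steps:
F(M, k) = 1
Z(h) = h*(-7 + h)
Q(r) = 0 (Q(r) = 1*0 = 0)
N(v) = -12*v (N(v) = 3*(v + v*(-5)) = 3*(v - 5*v) = 3*(-4*v) = -12*v)
(F(-49, 41) + N(Q(3)))*(895 + Z(44)) = (1 - 12*0)*(895 + 44*(-7 + 44)) = (1 + 0)*(895 + 44*37) = 1*(895 + 1628) = 1*2523 = 2523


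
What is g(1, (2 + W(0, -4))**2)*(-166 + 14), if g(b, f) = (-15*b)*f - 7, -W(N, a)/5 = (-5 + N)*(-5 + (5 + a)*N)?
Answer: 34495184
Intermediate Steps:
W(N, a) = -5*(-5 + N)*(-5 + N*(5 + a)) (W(N, a) = -5*(-5 + N)*(-5 + (5 + a)*N) = -5*(-5 + N)*(-5 + N*(5 + a)))
g(b, f) = -7 - 15*b*f (g(b, f) = -15*b*f - 7 = -7 - 15*b*f)
g(1, (2 + W(0, -4))**2)*(-166 + 14) = (-7 - 15*1*(2 + (-125 - 25*0**2 + 150*0 - 5*(-4)*0**2 + 25*0*(-4)))**2)*(-166 + 14) = (-7 - 15*1*(2 + (-125 - 25*0 + 0 - 5*(-4)*0 + 0))**2)*(-152) = (-7 - 15*1*(2 + (-125 + 0 + 0 + 0 + 0))**2)*(-152) = (-7 - 15*1*(2 - 125)**2)*(-152) = (-7 - 15*1*(-123)**2)*(-152) = (-7 - 15*1*15129)*(-152) = (-7 - 226935)*(-152) = -226942*(-152) = 34495184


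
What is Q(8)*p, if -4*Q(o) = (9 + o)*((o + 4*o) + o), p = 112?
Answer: -22848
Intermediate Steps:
Q(o) = -3*o*(9 + o)/2 (Q(o) = -(9 + o)*((o + 4*o) + o)/4 = -(9 + o)*(5*o + o)/4 = -(9 + o)*6*o/4 = -3*o*(9 + o)/2)
Q(8)*p = -3/2*8*(9 + 8)*112 = -3/2*8*17*112 = -204*112 = -22848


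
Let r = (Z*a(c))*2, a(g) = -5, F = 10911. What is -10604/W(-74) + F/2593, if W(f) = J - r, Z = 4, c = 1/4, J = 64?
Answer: -6590357/67418 ≈ -97.754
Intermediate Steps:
c = ¼ (c = 1*(¼) = ¼ ≈ 0.25000)
r = -40 (r = (4*(-5))*2 = -20*2 = -40)
W(f) = 104 (W(f) = 64 - 1*(-40) = 64 + 40 = 104)
-10604/W(-74) + F/2593 = -10604/104 + 10911/2593 = -10604*1/104 + 10911*(1/2593) = -2651/26 + 10911/2593 = -6590357/67418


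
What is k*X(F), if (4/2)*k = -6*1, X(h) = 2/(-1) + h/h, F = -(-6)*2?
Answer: 3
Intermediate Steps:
F = 12 (F = -2*(-6) = 12)
X(h) = -1 (X(h) = 2*(-1) + 1 = -2 + 1 = -1)
k = -3 (k = (-6*1)/2 = (½)*(-6) = -3)
k*X(F) = -3*(-1) = 3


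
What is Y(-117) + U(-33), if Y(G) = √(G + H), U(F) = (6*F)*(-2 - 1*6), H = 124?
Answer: 1584 + √7 ≈ 1586.6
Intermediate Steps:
U(F) = -48*F (U(F) = (6*F)*(-2 - 6) = (6*F)*(-8) = -48*F)
Y(G) = √(124 + G) (Y(G) = √(G + 124) = √(124 + G))
Y(-117) + U(-33) = √(124 - 117) - 48*(-33) = √7 + 1584 = 1584 + √7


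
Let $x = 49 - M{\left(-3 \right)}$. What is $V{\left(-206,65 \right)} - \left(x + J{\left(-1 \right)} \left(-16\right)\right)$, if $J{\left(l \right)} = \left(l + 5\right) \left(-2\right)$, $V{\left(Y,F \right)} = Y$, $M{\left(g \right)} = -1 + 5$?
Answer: $-379$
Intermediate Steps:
$M{\left(g \right)} = 4$
$x = 45$ ($x = 49 - 4 = 45$)
$J{\left(l \right)} = -10 - 2 l$ ($J{\left(l \right)} = \left(5 + l\right) \left(-2\right) = -10 - 2 l$)
$V{\left(-206,65 \right)} - \left(x + J{\left(-1 \right)} \left(-16\right)\right) = -206 - \left(45 + \left(-10 - -2\right) \left(-16\right)\right) = -206 - \left(45 + \left(-10 + 2\right) \left(-16\right)\right) = -206 - \left(45 - -128\right) = -206 - \left(45 + 128\right) = -206 - 173 = -379$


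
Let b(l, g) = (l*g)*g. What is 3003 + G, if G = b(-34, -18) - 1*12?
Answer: -8025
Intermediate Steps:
b(l, g) = l*g² (b(l, g) = (g*l)*g = l*g²)
G = -11028 (G = -34*(-18)² - 1*12 = -34*324 - 12 = -11016 - 12 = -11028)
3003 + G = 3003 - 11028 = -8025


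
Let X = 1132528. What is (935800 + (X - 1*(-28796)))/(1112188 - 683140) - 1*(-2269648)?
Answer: 243447508057/107262 ≈ 2.2697e+6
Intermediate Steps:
(935800 + (X - 1*(-28796)))/(1112188 - 683140) - 1*(-2269648) = (935800 + (1132528 - 1*(-28796)))/(1112188 - 683140) - 1*(-2269648) = (935800 + (1132528 + 28796))/429048 + 2269648 = (935800 + 1161324)*(1/429048) + 2269648 = 2097124*(1/429048) + 2269648 = 524281/107262 + 2269648 = 243447508057/107262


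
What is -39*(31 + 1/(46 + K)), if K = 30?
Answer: -91923/76 ≈ -1209.5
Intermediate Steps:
-39*(31 + 1/(46 + K)) = -39*(31 + 1/(46 + 30)) = -39*(31 + 1/76) = -39*2357/76 = -91923/76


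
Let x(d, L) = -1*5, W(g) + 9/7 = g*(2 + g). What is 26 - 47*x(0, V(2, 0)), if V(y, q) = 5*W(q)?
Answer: 261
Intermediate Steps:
W(g) = -9/7 + g*(2 + g)
V(y, q) = -45/7 + 5*q**2 + 10*q (V(y, q) = 5*(-9/7 + q**2 + 2*q) = -45/7 + 5*q**2 + 10*q)
x(d, L) = -5
26 - 47*x(0, V(2, 0)) = 26 - 47*(-5) = 26 + 235 = 261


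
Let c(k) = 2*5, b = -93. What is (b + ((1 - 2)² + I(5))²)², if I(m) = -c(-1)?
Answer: 144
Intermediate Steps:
c(k) = 10
I(m) = -10 (I(m) = -1*10 = -10)
(b + ((1 - 2)² + I(5))²)² = (-93 + ((1 - 2)² - 10)²)² = (-93 + ((-1)² - 10)²)² = (-93 + (1 - 10)²)² = (-93 + (-9)²)² = (-93 + 81)² = (-12)² = 144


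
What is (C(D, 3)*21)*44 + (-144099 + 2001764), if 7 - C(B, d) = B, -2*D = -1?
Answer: 1863671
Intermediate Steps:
D = 1/2 (D = -1/2*(-1) = 1/2 ≈ 0.50000)
C(B, d) = 7 - B
(C(D, 3)*21)*44 + (-144099 + 2001764) = ((7 - 1*1/2)*21)*44 + (-144099 + 2001764) = ((7 - 1/2)*21)*44 + 1857665 = ((13/2)*21)*44 + 1857665 = (273/2)*44 + 1857665 = 6006 + 1857665 = 1863671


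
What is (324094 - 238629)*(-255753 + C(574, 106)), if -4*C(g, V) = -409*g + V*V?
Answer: -34163864565/2 ≈ -1.7082e+10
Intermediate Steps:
C(g, V) = -V²/4 + 409*g/4 (C(g, V) = -(-409*g + V*V)/4 = -(-409*g + V²)/4 = -(V² - 409*g)/4 = -V²/4 + 409*g/4)
(324094 - 238629)*(-255753 + C(574, 106)) = (324094 - 238629)*(-255753 + (-¼*106² + (409/4)*574)) = 85465*(-255753 + (-¼*11236 + 117383/2)) = 85465*(-255753 + (-2809 + 117383/2)) = 85465*(-255753 + 111765/2) = 85465*(-399741/2) = -34163864565/2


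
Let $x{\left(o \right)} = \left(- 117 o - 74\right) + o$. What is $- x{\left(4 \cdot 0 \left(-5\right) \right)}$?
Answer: $74$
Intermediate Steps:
$x{\left(o \right)} = -74 - 116 o$ ($x{\left(o \right)} = \left(-74 - 117 o\right) + o = -74 - 116 o$)
$- x{\left(4 \cdot 0 \left(-5\right) \right)} = - (-74 - 116 \cdot 4 \cdot 0 \left(-5\right)) = - (-74 - 116 \cdot 0 \left(-5\right)) = - (-74 - 0) = - (-74 + 0) = \left(-1\right) \left(-74\right) = 74$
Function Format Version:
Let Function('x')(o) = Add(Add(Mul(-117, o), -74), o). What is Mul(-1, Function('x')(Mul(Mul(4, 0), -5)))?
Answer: 74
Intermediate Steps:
Function('x')(o) = Add(-74, Mul(-116, o)) (Function('x')(o) = Add(Add(-74, Mul(-117, o)), o) = Add(-74, Mul(-116, o)))
Mul(-1, Function('x')(Mul(Mul(4, 0), -5))) = Mul(-1, Add(-74, Mul(-116, Mul(Mul(4, 0), -5)))) = Mul(-1, Add(-74, Mul(-116, Mul(0, -5)))) = Mul(-1, Add(-74, Mul(-116, 0))) = Mul(-1, Add(-74, 0)) = Mul(-1, -74) = 74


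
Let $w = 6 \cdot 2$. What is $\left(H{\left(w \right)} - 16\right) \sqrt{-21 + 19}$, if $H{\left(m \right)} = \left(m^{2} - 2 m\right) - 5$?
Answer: $99 i \sqrt{2} \approx 140.01 i$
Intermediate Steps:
$w = 12$
$H{\left(m \right)} = -5 + m^{2} - 2 m$
$\left(H{\left(w \right)} - 16\right) \sqrt{-21 + 19} = \left(\left(-5 + 12^{2} - 24\right) - 16\right) \sqrt{-21 + 19} = \left(\left(-5 + 144 - 24\right) - 16\right) \sqrt{-2} = \left(115 - 16\right) i \sqrt{2} = 99 i \sqrt{2}$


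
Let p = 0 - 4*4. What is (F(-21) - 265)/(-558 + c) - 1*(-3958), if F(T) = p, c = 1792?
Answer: 4883891/1234 ≈ 3957.8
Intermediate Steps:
p = -16 (p = 0 - 16 = -16)
F(T) = -16
(F(-21) - 265)/(-558 + c) - 1*(-3958) = (-16 - 265)/(-558 + 1792) - 1*(-3958) = -281/1234 + 3958 = 4883891/1234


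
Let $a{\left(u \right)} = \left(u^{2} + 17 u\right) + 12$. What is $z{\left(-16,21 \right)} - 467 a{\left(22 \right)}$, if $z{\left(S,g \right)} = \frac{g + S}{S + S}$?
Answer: $- \frac{13001285}{32} \approx -4.0629 \cdot 10^{5}$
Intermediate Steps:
$z{\left(S,g \right)} = \frac{S + g}{2 S}$
$a{\left(u \right)} = 12 + u^{2} + 17 u$
$z{\left(-16,21 \right)} - 467 a{\left(22 \right)} = \frac{-16 + 21}{2 \left(-16\right)} - 467 \left(12 + 22^{2} + 17 \cdot 22\right) = \frac{1}{2} \left(- \frac{1}{16}\right) 5 - 467 \left(12 + 484 + 374\right) = - \frac{5}{32} - 406290 = - \frac{13001285}{32}$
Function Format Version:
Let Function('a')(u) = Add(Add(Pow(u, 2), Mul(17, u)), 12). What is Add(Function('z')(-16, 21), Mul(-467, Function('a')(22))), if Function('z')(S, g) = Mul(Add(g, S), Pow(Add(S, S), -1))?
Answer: Rational(-13001285, 32) ≈ -4.0629e+5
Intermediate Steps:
Function('z')(S, g) = Mul(Rational(1, 2), Pow(S, -1), Add(S, g)) (Function('z')(S, g) = Mul(Add(S, g), Pow(Mul(2, S), -1)) = Mul(Add(S, g), Mul(Rational(1, 2), Pow(S, -1))) = Mul(Rational(1, 2), Pow(S, -1), Add(S, g)))
Function('a')(u) = Add(12, Pow(u, 2), Mul(17, u))
Add(Function('z')(-16, 21), Mul(-467, Function('a')(22))) = Add(Mul(Rational(1, 2), Pow(-16, -1), Add(-16, 21)), Mul(-467, Add(12, Pow(22, 2), Mul(17, 22)))) = Add(Mul(Rational(1, 2), Rational(-1, 16), 5), Mul(-467, Add(12, 484, 374))) = Add(Rational(-5, 32), Mul(-467, 870)) = Add(Rational(-5, 32), -406290) = Rational(-13001285, 32)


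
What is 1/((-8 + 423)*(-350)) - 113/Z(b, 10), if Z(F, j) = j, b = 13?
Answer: -820663/72625 ≈ -11.300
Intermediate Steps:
1/((-8 + 423)*(-350)) - 113/Z(b, 10) = 1/((-8 + 423)*(-350)) - 113/10 = -1/350/415 - 113*⅒ = (1/415)*(-1/350) - 113/10 = -1/145250 - 113/10 = -820663/72625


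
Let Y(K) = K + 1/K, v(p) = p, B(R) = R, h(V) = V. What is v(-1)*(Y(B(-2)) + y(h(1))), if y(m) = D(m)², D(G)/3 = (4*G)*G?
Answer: -283/2 ≈ -141.50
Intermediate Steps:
D(G) = 12*G² (D(G) = 3*((4*G)*G) = 3*(4*G²) = 12*G²)
y(m) = 144*m⁴ (y(m) = (12*m²)² = 144*m⁴)
v(-1)*(Y(B(-2)) + y(h(1))) = -((-2 + 1/(-2)) + 144*1⁴) = -((-2 - ½) + 144*1) = -(-5/2 + 144) = -1*283/2 = -283/2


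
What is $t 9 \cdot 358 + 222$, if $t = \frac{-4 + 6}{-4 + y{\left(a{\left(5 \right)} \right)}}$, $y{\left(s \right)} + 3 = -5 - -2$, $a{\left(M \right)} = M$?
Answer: $- \frac{2112}{5} \approx -422.4$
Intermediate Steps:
$y{\left(s \right)} = -6$ ($y{\left(s \right)} = -3 - 3 = -6$)
$t = - \frac{1}{5}$ ($t = \frac{-4 + 6}{-4 - 6} = \frac{2}{-10} = 2 \left(- \frac{1}{10}\right) = - \frac{1}{5} \approx -0.2$)
$t 9 \cdot 358 + 222 = \left(- \frac{1}{5}\right) 9 \cdot 358 + 222 = \left(- \frac{9}{5}\right) 358 + 222 = - \frac{3222}{5} + 222 = - \frac{2112}{5}$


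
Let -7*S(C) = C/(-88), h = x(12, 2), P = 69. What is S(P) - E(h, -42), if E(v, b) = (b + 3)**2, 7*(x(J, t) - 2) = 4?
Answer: -936867/616 ≈ -1520.9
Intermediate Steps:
x(J, t) = 18/7 (x(J, t) = 2 + (1/7)*4 = 2 + 4/7 = 18/7)
h = 18/7 ≈ 2.5714
E(v, b) = (3 + b)**2
S(C) = C/616 (S(C) = -C/(7*(-88)) = -C*(-1)/(7*88) = -(-1)*C/616 = C/616)
S(P) - E(h, -42) = (1/616)*69 - (3 - 42)**2 = 69/616 - 1*(-39)**2 = 69/616 - 1*1521 = 69/616 - 1521 = -936867/616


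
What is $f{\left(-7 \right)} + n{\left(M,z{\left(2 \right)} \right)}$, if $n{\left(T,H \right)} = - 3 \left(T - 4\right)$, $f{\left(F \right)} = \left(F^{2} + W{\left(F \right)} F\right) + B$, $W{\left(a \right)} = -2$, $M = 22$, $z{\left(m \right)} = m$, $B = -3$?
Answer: $6$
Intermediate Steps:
$f{\left(F \right)} = -3 + F^{2} - 2 F$ ($f{\left(F \right)} = \left(F^{2} - 2 F\right) - 3 = -3 + F^{2} - 2 F$)
$n{\left(T,H \right)} = 12 - 3 T$ ($n{\left(T,H \right)} = - 3 \left(-4 + T\right) = 12 - 3 T$)
$f{\left(-7 \right)} + n{\left(M,z{\left(2 \right)} \right)} = \left(-3 + \left(-7\right)^{2} - -14\right) + \left(12 - 66\right) = \left(-3 + 49 + 14\right) + \left(12 - 66\right) = 60 - 54 = 6$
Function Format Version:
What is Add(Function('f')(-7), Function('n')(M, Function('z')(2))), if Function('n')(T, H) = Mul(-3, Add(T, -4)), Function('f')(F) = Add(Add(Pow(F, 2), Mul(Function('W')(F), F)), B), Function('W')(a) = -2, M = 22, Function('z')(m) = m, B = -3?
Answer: 6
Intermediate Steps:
Function('f')(F) = Add(-3, Pow(F, 2), Mul(-2, F)) (Function('f')(F) = Add(Add(Pow(F, 2), Mul(-2, F)), -3) = Add(-3, Pow(F, 2), Mul(-2, F)))
Function('n')(T, H) = Add(12, Mul(-3, T)) (Function('n')(T, H) = Mul(-3, Add(-4, T)) = Add(12, Mul(-3, T)))
Add(Function('f')(-7), Function('n')(M, Function('z')(2))) = Add(Add(-3, Pow(-7, 2), Mul(-2, -7)), Add(12, Mul(-3, 22))) = Add(Add(-3, 49, 14), Add(12, -66)) = Add(60, -54) = 6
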